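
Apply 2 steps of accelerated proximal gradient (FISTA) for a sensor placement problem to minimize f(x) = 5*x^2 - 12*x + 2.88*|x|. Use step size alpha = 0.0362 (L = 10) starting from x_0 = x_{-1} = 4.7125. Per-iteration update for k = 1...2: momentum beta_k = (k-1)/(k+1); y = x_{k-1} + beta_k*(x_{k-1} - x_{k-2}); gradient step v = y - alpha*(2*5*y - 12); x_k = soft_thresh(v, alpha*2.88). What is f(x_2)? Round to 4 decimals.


FISTA on f(x) = 5*x^2 - 12*x + 2.88*|x|
L = 10, alpha = 0.0362
Iteration 1: beta = 0.0, y = 4.7125 + 0.0*(4.7125 - 4.7125) = 4.7125
  grad(y) = 35.125, v = y - alpha*grad = 3.441
  prox(v) = soft_thresh(3.441, 0.1043) = 3.3367
Iteration 2: beta = 0.3333, y = 3.3367 + 0.3333*(3.3367 - 4.7125) = 2.8781
  grad(y) = 16.7813, v = y - alpha*grad = 2.2706
  prox(v) = soft_thresh(2.2706, 0.1043) = 2.1664
f(x_2) = 5*2.1664^2 - 12*2.1664 + 2.88*|2.1664| = 3.7087


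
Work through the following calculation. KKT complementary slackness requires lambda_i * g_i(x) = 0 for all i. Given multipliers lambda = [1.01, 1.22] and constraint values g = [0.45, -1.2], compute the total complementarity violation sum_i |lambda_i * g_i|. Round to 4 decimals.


KKT complementary slackness check:
lambda_1 * g_1 = 1.01 * 0.45 = 0.4545
lambda_2 * g_2 = 1.22 * -1.2 = -1.464
Total violation = 0.4545 + 1.464 = 1.9185


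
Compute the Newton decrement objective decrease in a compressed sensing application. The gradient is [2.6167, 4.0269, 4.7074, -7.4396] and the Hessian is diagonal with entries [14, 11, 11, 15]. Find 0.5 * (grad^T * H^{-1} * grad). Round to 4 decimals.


Step 1: H is diagonal, so H^(-1) * g = [0.1869, 0.3661, 0.4279, -0.496].
Step 2: g^T H^(-1) g = sum_i g_i^2 / H_ii
  = (2.6167)^2/14 + (4.0269)^2/11 + (4.7074)^2/11 + (-7.4396)^2/15
  = 0.4891 + 1.4742 + 2.0145 + 3.6898 = 7.6676
Step 3: Objective decrease = 0.5 * g^T H^(-1) g = 3.8338


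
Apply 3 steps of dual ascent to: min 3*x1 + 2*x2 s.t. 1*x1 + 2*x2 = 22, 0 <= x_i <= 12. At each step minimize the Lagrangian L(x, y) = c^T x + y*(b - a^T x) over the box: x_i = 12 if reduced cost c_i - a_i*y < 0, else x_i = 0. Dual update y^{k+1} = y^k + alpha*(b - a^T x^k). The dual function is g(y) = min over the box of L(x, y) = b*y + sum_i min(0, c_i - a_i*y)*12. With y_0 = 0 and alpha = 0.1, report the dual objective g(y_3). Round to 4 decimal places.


Dual ascent for LP: min 3*x1 + 2*x2, 1*x1 + 2*x2 = 22, 0 <= x_i <= 12
Step 1: y^k = 0.0, reduced costs: (3.0, 2.0)
  x^k = (0.0, 0.0), subgradient = b - a^T x = 22.0
  y^{k+1} = 0.0 + 0.1*22.0 = 2.2
Step 2: y^k = 2.2, reduced costs: (0.8, -2.4)
  x^k = (0.0, 12.0), subgradient = b - a^T x = -2.0
  y^{k+1} = 2.2 + 0.1*-2.0 = 2.0
Step 3: y^k = 2.0, reduced costs: (1.0, -2.0)
  x^k = (0.0, 12.0), subgradient = b - a^T x = -2.0
  y^{k+1} = 2.0 + 0.1*-2.0 = 1.8
Dual objective at y_3 = 1.8: reduced costs (1.2, -1.6), box minimizer x = (0.0, 12.0)
g(y_3) = b*y + (c1 - a1*y)*x1 + (c2 - a2*y)*x2 = 22*1.8 + 1.2*0.0 + (-1.6)*12.0 = 39.6 + 0.0 - 19.2 = 20.4


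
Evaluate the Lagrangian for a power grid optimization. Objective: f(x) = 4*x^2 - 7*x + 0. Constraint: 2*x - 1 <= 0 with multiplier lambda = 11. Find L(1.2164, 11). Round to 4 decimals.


Step 1: Evaluate f(x).
f(1.2164) = 4*1.2164^2 - 7*1.2164 + 0 = -2.5963
Step 2: Evaluate g(x).
g(1.2164) = 2*1.2164 - 1 = 1.4328
Step 3: Compute Lagrangian.
L = -2.5963 + 11*1.4328 = 13.1645


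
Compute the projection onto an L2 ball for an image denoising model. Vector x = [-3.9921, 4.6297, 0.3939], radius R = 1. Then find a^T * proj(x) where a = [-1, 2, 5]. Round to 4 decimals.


Step 1: Compute ||x|| (intermediates to 6 decimals).
||x|| = sqrt((-3.9921)^2 + 4.6297^2 + 0.3939^2) = 6.125858
Step 2: Project.
Since ||x|| > R, scale = R/||x|| = 1/6.125858 = 0.163242, proj(x) = scale * x
proj(x) = [-0.651678, 0.755761, 0.064301]
Step 3: Dot product.
a^T * proj(x) = -1*(-0.651678) + 2*0.755761 + 5*0.064301 = 2.4847


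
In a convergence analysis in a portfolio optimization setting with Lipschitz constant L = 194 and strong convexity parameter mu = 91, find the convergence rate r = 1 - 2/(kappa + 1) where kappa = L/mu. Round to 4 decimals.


Step 1: Compute the condition number.
kappa = L/mu = 194/91 = 2.1319
Step 2: Compute the convergence rate.
r = 1 - 2/(kappa + 1) = 1 - 2*mu/(L + mu) = (L - mu)/(L + mu) = 103/285 = 0.3614


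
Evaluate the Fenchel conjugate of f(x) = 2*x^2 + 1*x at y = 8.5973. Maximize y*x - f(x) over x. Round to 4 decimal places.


f*(y) = sup_x {y*x - a*x^2 - b*x} = sup_x {(y-b)*x - a*x^2}
FOC: (y - b) - 2a*x = 0 => x* = (y - b)/(2a)
x* = (8.5973 - 1)/(2*2) = 1.8993
f*(8.5973) = (y-b)^2/(4a) = (8.5973 - 1)^2/(4*2)
= 57.719/8 = 7.2149


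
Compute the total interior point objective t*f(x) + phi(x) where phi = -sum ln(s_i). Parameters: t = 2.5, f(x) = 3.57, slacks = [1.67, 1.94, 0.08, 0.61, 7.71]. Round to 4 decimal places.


Step 1: Compute log-barrier.
ln values: [0.5128, 0.6627, -2.5257, -0.4943, 2.0425]
phi = -(0.5128 + 0.6627 - 2.5257 - 0.4943 + 2.0425) = -0.198
Step 2: Compute augmented objective.
t*f(x) = 2.5*3.57 = 8.925
Total = 8.925 - 0.198 = 8.727


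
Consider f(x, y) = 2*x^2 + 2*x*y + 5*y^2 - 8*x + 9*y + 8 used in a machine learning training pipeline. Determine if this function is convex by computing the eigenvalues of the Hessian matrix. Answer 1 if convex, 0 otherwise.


The Hessian of f(x,y) = 2*x^2 + 2*x*y + 5*y^2 - 8*x + 9*y + 8 is:
H = [[4, 2], [2, 10]]
Trace = 4 + 10 = 14
Determinant = 4*10 - (2)^2 = 36
Discriminant = (14)^2 - 4*36 = 52.0
Eigenvalues: lambda_1 = 3.3944, lambda_2 = 10.6056
The function is convex.

1


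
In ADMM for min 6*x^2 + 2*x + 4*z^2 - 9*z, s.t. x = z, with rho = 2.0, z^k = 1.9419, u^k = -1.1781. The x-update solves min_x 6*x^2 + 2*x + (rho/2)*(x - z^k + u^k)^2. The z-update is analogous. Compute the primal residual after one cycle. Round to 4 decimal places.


ADMM iteration with rho = 2.0, z^k = 1.9419, u^k = -1.1781
Step 1: x-update.
Minimize 6*x^2 + 2*x + (2.0/2)*(x - 1.9419 - 1.1781)^2
FOC: (2*6 + 2.0)*x = -2 + 2.0*(1.9419 + 1.1781)
x^{k+1} = 0.3029
Step 2: z-update.
Minimize 4*z^2 - 9*z + (2.0/2)*(0.3029 - z - 1.1781)^2
FOC: (2*4 + 2.0)*z = 9 + 2.0*(0.3029 - 1.1781)
z^{k+1} = 0.725
Step 3: u-update.
u^{k+1} = -1.1781 + 0.3029 - 0.725 = -1.6002
Step 4: Primal residual = |0.3029 - 0.725| = 0.4221


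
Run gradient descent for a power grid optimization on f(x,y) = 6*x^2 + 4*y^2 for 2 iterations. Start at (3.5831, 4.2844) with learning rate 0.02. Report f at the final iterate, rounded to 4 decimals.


Gradient descent on f(x,y) = 6*x^2 + 4*y^2.
Starting point: (3.5831, 4.2844), alpha = 0.02
Step 1: grad_x = 2*6*3.5831 = 42.9972, grad_y = 2*4*4.2844 = 34.2752
  x_1 = 3.5831 - 0.02*42.9972 = 2.7232
  y_1 = 4.2844 - 0.02*34.2752 = 3.5989
Step 2: grad_x = 2*6*2.7232 = 32.6779, grad_y = 2*4*3.5989 = 28.7912
  x_2 = 2.7232 - 0.02*32.6779 = 2.0696
  y_2 = 3.5989 - 0.02*28.7912 = 3.0231
f(2.0696, 3.0231) = 6*2.0696^2 + 4*3.0231^2 = 62.2553


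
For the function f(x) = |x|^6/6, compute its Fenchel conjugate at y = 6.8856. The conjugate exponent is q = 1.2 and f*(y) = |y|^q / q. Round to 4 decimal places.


The conjugate exponent q satisfies 1/p + 1/q = 1.
p = 6, so q = 6/(6 - 1) = 1.2
|y|^q = 6.8856^1.2 = 10.1282
f*(6.8856) = 10.1282 / 1.2 = 8.4401


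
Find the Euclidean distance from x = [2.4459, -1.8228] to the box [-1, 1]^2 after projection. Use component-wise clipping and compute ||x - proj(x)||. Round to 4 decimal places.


Project each component onto [-1, 1].
clip(2.4459) = 1.0, clip(-1.8228) = -1.0
Projection = [1.0, -1.0]
Squared diffs: [2.0906, 0.677]
Distance = sqrt(2.7676) = 1.6636


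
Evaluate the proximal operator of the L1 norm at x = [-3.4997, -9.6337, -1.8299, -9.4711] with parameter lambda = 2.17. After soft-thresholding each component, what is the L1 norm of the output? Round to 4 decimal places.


Soft-thresholding with lambda = 2.17:
prox(-3.4997) = sign(-3.4997)*max(|-3.4997| - 2.17, 0) = -1.3297
prox(-9.6337) = sign(-9.6337)*max(|-9.6337| - 2.17, 0) = -7.4637
prox(-1.8299) = sign(-1.8299)*max(|-1.8299| - 2.17, 0) = 0.0
prox(-9.4711) = sign(-9.4711)*max(|-9.4711| - 2.17, 0) = -7.3011
prox(x) = [-1.3297, -7.4637, 0.0, -7.3011]
||prox(x)||_1 = 1.3297 + 7.4637 + 0.0 + 7.3011 = 16.0945


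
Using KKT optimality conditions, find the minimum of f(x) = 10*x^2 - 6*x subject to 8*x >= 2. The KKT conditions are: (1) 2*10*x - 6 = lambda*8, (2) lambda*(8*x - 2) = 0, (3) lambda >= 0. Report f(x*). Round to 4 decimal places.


Step 1: Try lambda = 0 (constraint inactive).
Stationarity: 2*10*x - 6 = 0
x* = 6/(2*10) = 0.3
Check constraint: 8*0.3 = 2.4 >= 2 -- satisfied.
Step 2: Compute optimal value.
f(x*) = 10*0.3^2 - 6*0.3 = -0.9


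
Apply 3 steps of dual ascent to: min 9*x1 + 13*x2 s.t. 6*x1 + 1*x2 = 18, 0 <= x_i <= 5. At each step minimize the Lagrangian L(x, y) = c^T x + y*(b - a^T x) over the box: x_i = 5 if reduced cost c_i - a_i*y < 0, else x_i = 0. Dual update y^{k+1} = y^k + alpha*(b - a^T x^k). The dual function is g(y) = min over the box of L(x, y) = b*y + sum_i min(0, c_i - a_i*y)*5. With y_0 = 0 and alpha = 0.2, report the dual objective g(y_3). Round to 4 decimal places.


Dual ascent for LP: min 9*x1 + 13*x2, 6*x1 + 1*x2 = 18, 0 <= x_i <= 5
Step 1: y^k = 0.0, reduced costs: (9.0, 13.0)
  x^k = (0.0, 0.0), subgradient = b - a^T x = 18.0
  y^{k+1} = 0.0 + 0.2*18.0 = 3.6
Step 2: y^k = 3.6, reduced costs: (-12.6, 9.4)
  x^k = (5.0, 0.0), subgradient = b - a^T x = -12.0
  y^{k+1} = 3.6 + 0.2*-12.0 = 1.2
Step 3: y^k = 1.2, reduced costs: (1.8, 11.8)
  x^k = (0.0, 0.0), subgradient = b - a^T x = 18.0
  y^{k+1} = 1.2 + 0.2*18.0 = 4.8
Dual objective at y_3 = 4.8: reduced costs (-19.8, 8.2), box minimizer x = (5.0, 0.0)
g(y_3) = b*y + (c1 - a1*y)*x1 + (c2 - a2*y)*x2 = 18*4.8 + (-19.8)*5.0 + 8.2*0.0 = 86.4 - 99.0 + 0.0 = -12.6


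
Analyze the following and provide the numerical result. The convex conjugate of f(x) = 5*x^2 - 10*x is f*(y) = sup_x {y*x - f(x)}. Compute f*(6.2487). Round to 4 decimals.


f*(y) = sup_x {y*x - a*x^2 - b*x} = sup_x {(y-b)*x - a*x^2}
FOC: (y - b) - 2a*x = 0 => x* = (y - b)/(2a)
x* = (6.2487 + 10)/(2*5) = 1.6249
f*(6.2487) = (y-b)^2/(4a) = (6.2487 + 10)^2/(4*5)
= 264.0203/20 = 13.201


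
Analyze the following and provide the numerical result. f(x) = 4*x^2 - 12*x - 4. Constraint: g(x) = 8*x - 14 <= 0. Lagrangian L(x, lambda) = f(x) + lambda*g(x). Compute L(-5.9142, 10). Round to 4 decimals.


Step 1: Evaluate f(x).
f(-5.9142) = 4*(-5.9142)^2 - 12*(-5.9142) - 4 = 206.8814
Step 2: Evaluate g(x).
g(-5.9142) = 8*-5.9142 - 14 = -61.3136
Step 3: Compute Lagrangian.
L = 206.8814 + 10*-61.3136 = -406.2546


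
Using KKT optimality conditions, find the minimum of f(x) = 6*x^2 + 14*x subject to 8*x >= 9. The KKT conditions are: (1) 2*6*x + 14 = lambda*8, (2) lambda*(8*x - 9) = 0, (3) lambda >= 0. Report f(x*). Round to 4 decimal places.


Step 1: Try lambda = 0 (constraint inactive).
x_unc = -14/(2*6) = -1.1667
Check: 8*-1.1667 = -9.3336 < 9 -- violated!
Step 2: Constraint must be active: 8*x = 9
x* = 9/8 = 1.125
lambda = (2*6*1.125 + 14)/8 = 3.4375
Step 3: Compute optimal value.
f(x*) = 6*1.125^2 + 14*1.125 = 23.3438


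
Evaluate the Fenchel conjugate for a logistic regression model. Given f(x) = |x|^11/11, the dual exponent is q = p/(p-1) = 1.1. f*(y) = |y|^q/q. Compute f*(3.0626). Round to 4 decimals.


The conjugate exponent q satisfies 1/p + 1/q = 1.
p = 11, so q = 11/(11 - 1) = 1.1
|y|^q = 3.0626^1.1 = 3.4253
f*(3.0626) = 3.4253 / 1.1 = 3.1139


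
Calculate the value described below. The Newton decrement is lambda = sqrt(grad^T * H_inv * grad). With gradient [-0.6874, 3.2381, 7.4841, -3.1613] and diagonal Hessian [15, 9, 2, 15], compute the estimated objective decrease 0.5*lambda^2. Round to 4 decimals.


Step 1: H is diagonal, so H^(-1) * g = [-0.0458, 0.3598, 3.7421, -0.2108].
Step 2: g^T H^(-1) g = sum_i g_i^2 / H_ii
  = (-0.6874)^2/15 + (3.2381)^2/9 + (7.4841)^2/2 + (-3.1613)^2/15
  = 0.0315 + 1.165 + 28.0059 + 0.6663 = 29.8687
Step 3: Objective decrease = 0.5 * g^T H^(-1) g = 14.9343


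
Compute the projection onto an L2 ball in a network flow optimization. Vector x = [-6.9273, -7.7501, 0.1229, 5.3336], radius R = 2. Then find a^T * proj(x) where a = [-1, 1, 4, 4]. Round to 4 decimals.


Step 1: Compute ||x|| (intermediates to 6 decimals).
||x|| = sqrt((-6.9273)^2 + (-7.7501)^2 + 0.1229^2 + 5.3336^2) = 11.683918
Step 2: Project.
Since ||x|| > R, scale = R/||x|| = 2/11.683918 = 0.171175, proj(x) = scale * x
proj(x) = [-1.185781, -1.326623, 0.021037, 0.912979]
Step 3: Dot product.
a^T * proj(x) = -1*(-1.185781) + 1*(-1.326623) + 4*0.021037 + 4*0.912979 = 3.5952


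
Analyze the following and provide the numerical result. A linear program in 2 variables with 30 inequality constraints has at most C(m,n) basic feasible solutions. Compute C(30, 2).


Each vertex corresponds to some choice of n active constraints out of m, so the number of vertices is at most C(m, n) = m! / (n!(m-n)!).
m = 30, n = 2
Numerator: 30 * 29
Denominator: 2! = 2
C(30, 2) = 435


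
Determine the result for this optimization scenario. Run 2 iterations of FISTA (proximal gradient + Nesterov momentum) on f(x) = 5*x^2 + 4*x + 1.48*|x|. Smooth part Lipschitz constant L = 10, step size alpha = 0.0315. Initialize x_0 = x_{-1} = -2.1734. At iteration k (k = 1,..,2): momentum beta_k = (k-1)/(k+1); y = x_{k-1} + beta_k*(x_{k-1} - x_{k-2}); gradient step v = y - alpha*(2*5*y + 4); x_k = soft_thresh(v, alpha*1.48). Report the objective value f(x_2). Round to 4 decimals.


FISTA on f(x) = 5*x^2 + 4*x + 1.48*|x|
L = 10, alpha = 0.0315
Iteration 1: beta = 0.0, y = -2.1734 + 0.0*(-2.1734 + 2.1734) = -2.1734
  grad(y) = -17.734, v = y - alpha*grad = -1.6148
  prox(v) = soft_thresh(-1.6148, 0.0466) = -1.5682
Iteration 2: beta = 0.3333, y = -1.5682 + 0.3333*(-1.5682 + 2.1734) = -1.3664
  grad(y) = -9.6641, v = y - alpha*grad = -1.062
  prox(v) = soft_thresh(-1.062, 0.0466) = -1.0154
f(x_2) = 5*(-1.0154)^2 + 4*(-1.0154) + 1.48*|-1.0154| = 2.5962


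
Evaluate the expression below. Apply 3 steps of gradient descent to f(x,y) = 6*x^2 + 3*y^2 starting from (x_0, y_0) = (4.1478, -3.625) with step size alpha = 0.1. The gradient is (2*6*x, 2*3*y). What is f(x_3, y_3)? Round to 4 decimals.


Gradient descent on f(x,y) = 6*x^2 + 3*y^2.
Starting point: (4.1478, -3.625), alpha = 0.1
Step 1: grad_x = 2*6*4.1478 = 49.7736, grad_y = 2*3*-3.625 = -21.75
  x_1 = 4.1478 - 0.1*49.7736 = -0.8296
  y_1 = -3.625 - 0.1*-21.75 = -1.45
Step 2: grad_x = 2*6*-0.8296 = -9.9547, grad_y = 2*3*-1.45 = -8.7
  x_2 = -0.8296 - 0.1*-9.9547 = 0.1659
  y_2 = -1.45 - 0.1*-8.7 = -0.58
Step 3: grad_x = 2*6*0.1659 = 1.9909, grad_y = 2*3*-0.58 = -3.48
  x_3 = 0.1659 - 0.1*1.9909 = -0.0332
  y_3 = -0.58 - 0.1*-3.48 = -0.232
f(-0.0332, -0.232) = 6*(-0.0332)^2 + 3*(-0.232)^2 = 0.1681


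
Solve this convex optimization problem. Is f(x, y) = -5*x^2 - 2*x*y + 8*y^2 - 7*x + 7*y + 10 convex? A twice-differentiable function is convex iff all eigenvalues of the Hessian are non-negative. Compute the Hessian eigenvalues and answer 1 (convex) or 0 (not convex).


The Hessian of f(x,y) = -5*x^2 - 2*x*y + 8*y^2 - 7*x + 7*y + 10 is:
H = [[-10, -2], [-2, 16]]
Trace = -10 + 16 = 6
Determinant = -10*16 - (-2)^2 = -164
Discriminant = (6)^2 - 4*-164 = 692.0
Eigenvalues: lambda_1 = -10.1529, lambda_2 = 16.1529
The function is not convex.

0


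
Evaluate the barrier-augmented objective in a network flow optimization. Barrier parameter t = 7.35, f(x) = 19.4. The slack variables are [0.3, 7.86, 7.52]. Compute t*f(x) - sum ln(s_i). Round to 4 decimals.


Step 1: Compute log-barrier.
ln values: [-1.204, 2.0618, 2.0176]
phi = -(-1.204 + 2.0618 + 2.0176) = -2.8754
Step 2: Compute augmented objective.
t*f(x) = 7.35*19.4 = 142.59
Total = 142.59 - 2.8754 = 139.7146


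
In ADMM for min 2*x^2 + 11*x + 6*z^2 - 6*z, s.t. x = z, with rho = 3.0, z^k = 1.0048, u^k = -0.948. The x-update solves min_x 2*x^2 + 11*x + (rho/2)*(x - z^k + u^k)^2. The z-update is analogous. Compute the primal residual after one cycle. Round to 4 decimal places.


ADMM iteration with rho = 3.0, z^k = 1.0048, u^k = -0.948
Step 1: x-update.
Minimize 2*x^2 + 11*x + (3.0/2)*(x - 1.0048 - 0.948)^2
FOC: (2*2 + 3.0)*x = -11 + 3.0*(1.0048 + 0.948)
x^{k+1} = -0.7345
Step 2: z-update.
Minimize 6*z^2 - 6*z + (3.0/2)*(-0.7345 - z - 0.948)^2
FOC: (2*6 + 3.0)*z = 6 + 3.0*(-0.7345 - 0.948)
z^{k+1} = 0.0635
Step 3: u-update.
u^{k+1} = -0.948 - 0.7345 - 0.0635 = -1.746
Step 4: Primal residual = |-0.7345 - 0.0635| = 0.798


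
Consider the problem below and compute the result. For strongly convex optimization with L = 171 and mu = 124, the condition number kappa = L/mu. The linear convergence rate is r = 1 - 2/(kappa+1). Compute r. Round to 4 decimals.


Step 1: Compute the condition number.
kappa = L/mu = 171/124 = 1.379
Step 2: Compute the convergence rate.
r = 1 - 2/(kappa + 1) = 1 - 2*mu/(L + mu) = (L - mu)/(L + mu) = 47/295 = 0.1593


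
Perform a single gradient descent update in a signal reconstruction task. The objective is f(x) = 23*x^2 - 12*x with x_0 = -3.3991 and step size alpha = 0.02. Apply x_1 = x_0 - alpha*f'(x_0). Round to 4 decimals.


We compute the gradient at x_0 and apply the update.
f'(x) = 46*x - 12
f'(-3.3991) = 46*-3.3991 - 12 = -168.3586
x_1 = -3.3991 - 0.02*-168.3586 = -0.0319


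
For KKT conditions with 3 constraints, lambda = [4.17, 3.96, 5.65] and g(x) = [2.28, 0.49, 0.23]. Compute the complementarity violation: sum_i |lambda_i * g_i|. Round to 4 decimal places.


KKT complementary slackness check:
lambda_1 * g_1 = 4.17 * 2.28 = 9.5076
lambda_2 * g_2 = 3.96 * 0.49 = 1.9404
lambda_3 * g_3 = 5.65 * 0.23 = 1.2995
Total violation = 9.5076 + 1.9404 + 1.2995 = 12.7475


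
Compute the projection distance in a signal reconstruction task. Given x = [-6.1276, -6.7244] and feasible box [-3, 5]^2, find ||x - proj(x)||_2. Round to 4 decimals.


Project each component onto [-3, 5].
clip(-6.1276) = -3.0, clip(-6.7244) = -3.0
Projection = [-3.0, -3.0]
Squared diffs: [9.7819, 13.8712]
Distance = sqrt(23.6531) = 4.8634


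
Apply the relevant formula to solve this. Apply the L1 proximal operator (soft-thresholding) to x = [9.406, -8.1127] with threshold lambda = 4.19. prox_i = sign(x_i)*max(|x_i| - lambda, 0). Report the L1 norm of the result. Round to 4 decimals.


Soft-thresholding with lambda = 4.19:
prox(9.406) = sign(9.406)*max(|9.406| - 4.19, 0) = 5.216
prox(-8.1127) = sign(-8.1127)*max(|-8.1127| - 4.19, 0) = -3.9227
prox(x) = [5.216, -3.9227]
||prox(x)||_1 = 5.216 + 3.9227 = 9.1387


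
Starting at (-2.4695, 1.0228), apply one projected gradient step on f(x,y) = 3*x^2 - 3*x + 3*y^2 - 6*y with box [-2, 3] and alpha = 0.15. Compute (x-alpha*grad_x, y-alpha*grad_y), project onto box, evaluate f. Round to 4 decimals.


Step 1: Compute gradient at (-2.4695, 1.0228).
grad_x = 2*3*-2.4695 - 3 = -17.817
grad_y = 2*3*1.0228 - 6 = 0.1368
Step 2: Gradient step.
x_raw = -2.4695 - 0.15*-17.817 = 0.2031
y_raw = 1.0228 - 0.15*0.1368 = 1.0023
Step 3: Project onto [-2, 3].
x_proj = clip(0.2031) = 0.2031
y_proj = clip(1.0023) = 1.0023
Step 4: Evaluate f.
f(0.2031, 1.0023) = -3.4854


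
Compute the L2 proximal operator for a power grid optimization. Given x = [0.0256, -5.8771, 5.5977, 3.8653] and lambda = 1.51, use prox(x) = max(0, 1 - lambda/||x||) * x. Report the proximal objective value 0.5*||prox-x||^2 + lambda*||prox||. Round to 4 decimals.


Step 1: Compute ||x||.
||x|| = 8.9898
Step 2: Compute scaling factor.
scale = max(0, 1 - 1.51/8.9898) = 0.832
Step 3: prox(x) = [0.0213, -4.8899, 4.6575, 3.216]
||prox(x)|| = 7.4798
Step 4: Proximal objective.
0.5*||prox-x||^2 = 1.1401
lambda*||prox|| = 11.2945
Total = 12.4345


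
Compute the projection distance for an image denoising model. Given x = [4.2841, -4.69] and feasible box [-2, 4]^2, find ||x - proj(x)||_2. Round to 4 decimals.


Project each component onto [-2, 4].
clip(4.2841) = 4.0, clip(-4.69) = -2.0
Projection = [4.0, -2.0]
Squared diffs: [0.0807, 7.2361]
Distance = sqrt(7.3168) = 2.705


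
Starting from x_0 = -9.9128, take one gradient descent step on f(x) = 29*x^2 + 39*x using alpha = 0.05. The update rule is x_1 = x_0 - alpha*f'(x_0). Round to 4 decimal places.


We compute the gradient at x_0 and apply the update.
f'(x) = 58*x + 39
f'(-9.9128) = 58*-9.9128 + 39 = -535.9424
x_1 = -9.9128 - 0.05*-535.9424 = 16.8843


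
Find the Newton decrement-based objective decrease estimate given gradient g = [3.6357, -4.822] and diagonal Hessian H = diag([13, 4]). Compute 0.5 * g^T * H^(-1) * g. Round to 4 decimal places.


Step 1: H is diagonal, so H^(-1) * g = [0.2797, -1.2055].
Step 2: g^T H^(-1) g = sum_i g_i^2 / H_ii
  = (3.6357)^2/13 + (-4.822)^2/4
  = 1.0168 + 5.8129 = 6.8297
Step 3: Objective decrease = 0.5 * g^T H^(-1) g = 3.4149


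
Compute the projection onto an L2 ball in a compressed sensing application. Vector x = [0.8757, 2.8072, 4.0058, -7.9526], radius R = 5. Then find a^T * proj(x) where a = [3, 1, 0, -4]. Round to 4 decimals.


Step 1: Compute ||x|| (intermediates to 6 decimals).
||x|| = sqrt(0.8757^2 + 2.8072^2 + 4.0058^2 + (-7.9526)^2) = 9.3775
Step 2: Project.
Since ||x|| > R, scale = R/||x|| = 5/9.3775 = 0.533191, proj(x) = scale * x
proj(x) = [0.466915, 1.496774, 2.135857, -4.240255]
Step 3: Dot product.
a^T * proj(x) = 3*0.466915 + 1*1.496774 + 0*2.135857 - 4*(-4.240255) = 19.8585


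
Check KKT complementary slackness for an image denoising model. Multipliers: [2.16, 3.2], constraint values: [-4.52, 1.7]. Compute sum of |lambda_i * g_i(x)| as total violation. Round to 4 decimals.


KKT complementary slackness check:
lambda_1 * g_1 = 2.16 * -4.52 = -9.7632
lambda_2 * g_2 = 3.2 * 1.7 = 5.44
Total violation = 9.7632 + 5.44 = 15.2032


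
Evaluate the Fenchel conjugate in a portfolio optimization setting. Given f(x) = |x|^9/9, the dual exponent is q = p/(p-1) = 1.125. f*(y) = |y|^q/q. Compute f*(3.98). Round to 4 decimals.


The conjugate exponent q satisfies 1/p + 1/q = 1.
p = 9, so q = 9/(9 - 1) = 1.125
|y|^q = 3.98^1.125 = 4.7301
f*(3.98) = 4.7301 / 1.125 = 4.2045


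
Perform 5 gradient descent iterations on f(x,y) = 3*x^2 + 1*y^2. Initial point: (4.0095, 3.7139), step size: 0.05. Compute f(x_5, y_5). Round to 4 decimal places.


Gradient descent on f(x,y) = 3*x^2 + 1*y^2.
Starting point: (4.0095, 3.7139), alpha = 0.05
Step 1: grad_x = 2*3*4.0095 = 24.057, grad_y = 2*1*3.7139 = 7.4278
  x_1 = 4.0095 - 0.05*24.057 = 2.8067
  y_1 = 3.7139 - 0.05*7.4278 = 3.3425
Step 2: grad_x = 2*3*2.8067 = 16.8399, grad_y = 2*1*3.3425 = 6.685
  x_2 = 2.8067 - 0.05*16.8399 = 1.9647
  y_2 = 3.3425 - 0.05*6.685 = 3.0083
Step 3: grad_x = 2*3*1.9647 = 11.7879, grad_y = 2*1*3.0083 = 6.0165
  x_3 = 1.9647 - 0.05*11.7879 = 1.3753
  y_3 = 3.0083 - 0.05*6.0165 = 2.7074
Step 4: grad_x = 2*3*1.3753 = 8.2516, grad_y = 2*1*2.7074 = 5.4149
  x_4 = 1.3753 - 0.05*8.2516 = 0.9627
  y_4 = 2.7074 - 0.05*5.4149 = 2.4367
Step 5: grad_x = 2*3*0.9627 = 5.7761, grad_y = 2*1*2.4367 = 4.8734
  x_5 = 0.9627 - 0.05*5.7761 = 0.6739
  y_5 = 2.4367 - 0.05*4.8734 = 2.193
f(0.6739, 2.193) = 3*0.6739^2 + 1*2.193^2 = 6.1717


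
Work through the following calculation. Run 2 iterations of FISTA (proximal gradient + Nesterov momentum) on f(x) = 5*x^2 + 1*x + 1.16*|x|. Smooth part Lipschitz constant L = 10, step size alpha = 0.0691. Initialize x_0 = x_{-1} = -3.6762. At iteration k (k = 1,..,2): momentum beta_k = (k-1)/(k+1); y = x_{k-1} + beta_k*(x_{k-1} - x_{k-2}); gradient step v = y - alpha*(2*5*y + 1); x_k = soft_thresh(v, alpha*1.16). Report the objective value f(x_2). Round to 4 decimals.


FISTA on f(x) = 5*x^2 + 1*x + 1.16*|x|
L = 10, alpha = 0.0691
Iteration 1: beta = 0.0, y = -3.6762 + 0.0*(-3.6762 + 3.6762) = -3.6762
  grad(y) = -35.762, v = y - alpha*grad = -1.205
  prox(v) = soft_thresh(-1.205, 0.0802) = -1.1249
Iteration 2: beta = 0.3333, y = -1.1249 + 0.3333*(-1.1249 + 3.6762) = -0.2745
  grad(y) = -1.7445, v = y - alpha*grad = -0.1539
  prox(v) = soft_thresh(-0.1539, 0.0802) = -0.0737
f(x_2) = 5*(-0.0737)^2 + 1*(-0.0737) + 1.16*|-0.0737| = 0.039


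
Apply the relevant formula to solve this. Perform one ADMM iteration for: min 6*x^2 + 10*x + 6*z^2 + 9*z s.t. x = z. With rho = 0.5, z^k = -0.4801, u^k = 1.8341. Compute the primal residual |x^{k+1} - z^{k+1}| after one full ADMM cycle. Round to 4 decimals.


ADMM iteration with rho = 0.5, z^k = -0.4801, u^k = 1.8341
Step 1: x-update.
Minimize 6*x^2 + 10*x + (0.5/2)*(x + 0.4801 + 1.8341)^2
FOC: (2*6 + 0.5)*x = -10 + 0.5*(-0.4801 - 1.8341)
x^{k+1} = -0.8926
Step 2: z-update.
Minimize 6*z^2 + 9*z + (0.5/2)*(-0.8926 - z + 1.8341)^2
FOC: (2*6 + 0.5)*z = -9 + 0.5*(-0.8926 + 1.8341)
z^{k+1} = -0.6823
Step 3: u-update.
u^{k+1} = 1.8341 - 0.8926 + 0.6823 = 1.6239
Step 4: Primal residual = |-0.8926 + 0.6823| = 0.2102


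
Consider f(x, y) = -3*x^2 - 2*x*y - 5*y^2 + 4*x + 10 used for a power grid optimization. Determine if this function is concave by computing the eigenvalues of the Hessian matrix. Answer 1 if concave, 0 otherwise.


The Hessian of f(x,y) = -3*x^2 - 2*x*y - 5*y^2 + 4*x + 10 is:
H = [[-6, -2], [-2, -10]]
Trace = -6 - 10 = -16
Determinant = -6*-10 - (-2)^2 = 56
Discriminant = (-16)^2 - 4*56 = 32.0
Eigenvalues: lambda_1 = -10.8284, lambda_2 = -5.1716
The function is concave.

1


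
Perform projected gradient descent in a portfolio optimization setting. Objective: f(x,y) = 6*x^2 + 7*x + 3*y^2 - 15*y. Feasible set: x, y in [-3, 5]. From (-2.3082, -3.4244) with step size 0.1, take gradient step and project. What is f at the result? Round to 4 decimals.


Step 1: Compute gradient at (-2.3082, -3.4244).
grad_x = 2*6*-2.3082 + 7 = -20.6984
grad_y = 2*3*-3.4244 - 15 = -35.5464
Step 2: Gradient step.
x_raw = -2.3082 - 0.1*-20.6984 = -0.2384
y_raw = -3.4244 - 0.1*-35.5464 = 0.1302
Step 3: Project onto [-3, 5].
x_proj = clip(-0.2384) = -0.2384
y_proj = clip(0.1302) = 0.1302
Step 4: Evaluate f.
f(-0.2384, 0.1302) = -3.2303


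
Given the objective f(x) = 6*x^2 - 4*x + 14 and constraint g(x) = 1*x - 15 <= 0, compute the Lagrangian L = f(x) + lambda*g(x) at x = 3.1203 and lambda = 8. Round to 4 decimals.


Step 1: Evaluate f(x).
f(3.1203) = 6*3.1203^2 - 4*3.1203 + 14 = 59.9364
Step 2: Evaluate g(x).
g(3.1203) = 1*3.1203 - 15 = -11.8797
Step 3: Compute Lagrangian.
L = 59.9364 + 8*-11.8797 = -35.1012


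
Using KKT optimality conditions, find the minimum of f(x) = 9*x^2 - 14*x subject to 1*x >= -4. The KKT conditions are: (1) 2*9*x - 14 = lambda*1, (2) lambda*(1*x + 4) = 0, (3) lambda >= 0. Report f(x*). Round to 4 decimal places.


Step 1: Try lambda = 0 (constraint inactive).
Stationarity: 2*9*x - 14 = 0
x* = 14/(2*9) = 7/9 = 0.7778 (rounded; the exact value 7/9 is used below)
Check constraint: 1*0.7778 = 0.7778 >= -4 -- satisfied.
Step 2: Compute optimal value.
f(x*) = 9*(7/9)^2 - 14*(7/9) = -5.4444


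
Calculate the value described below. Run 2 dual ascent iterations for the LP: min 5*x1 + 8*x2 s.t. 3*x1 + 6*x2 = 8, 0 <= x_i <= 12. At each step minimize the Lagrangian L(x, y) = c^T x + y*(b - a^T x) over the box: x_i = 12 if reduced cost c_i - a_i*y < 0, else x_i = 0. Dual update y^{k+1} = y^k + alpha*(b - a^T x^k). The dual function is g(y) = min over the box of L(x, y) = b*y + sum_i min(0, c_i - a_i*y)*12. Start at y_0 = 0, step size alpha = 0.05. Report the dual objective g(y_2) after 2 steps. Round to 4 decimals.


Dual ascent for LP: min 5*x1 + 8*x2, 3*x1 + 6*x2 = 8, 0 <= x_i <= 12
Step 1: y^k = 0.0, reduced costs: (5.0, 8.0)
  x^k = (0.0, 0.0), subgradient = b - a^T x = 8.0
  y^{k+1} = 0.0 + 0.05*8.0 = 0.4
Step 2: y^k = 0.4, reduced costs: (3.8, 5.6)
  x^k = (0.0, 0.0), subgradient = b - a^T x = 8.0
  y^{k+1} = 0.4 + 0.05*8.0 = 0.8
Dual objective at y_2 = 0.8: reduced costs (2.6, 3.2), box minimizer x = (0.0, 0.0)
g(y_2) = b*y + (c1 - a1*y)*x1 + (c2 - a2*y)*x2 = 8*0.8 + 2.6*0.0 + 3.2*0.0 = 6.4 + 0.0 + 0.0 = 6.4


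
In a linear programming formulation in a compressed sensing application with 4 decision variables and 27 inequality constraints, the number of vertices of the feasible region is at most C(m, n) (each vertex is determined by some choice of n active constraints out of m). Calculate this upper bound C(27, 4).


Each vertex corresponds to some choice of n active constraints out of m, so the number of vertices is at most C(m, n) = m! / (n!(m-n)!).
m = 27, n = 4
Numerator: 27 * 26 * 25 * 24
Denominator: 4! = 24
C(27, 4) = 17550


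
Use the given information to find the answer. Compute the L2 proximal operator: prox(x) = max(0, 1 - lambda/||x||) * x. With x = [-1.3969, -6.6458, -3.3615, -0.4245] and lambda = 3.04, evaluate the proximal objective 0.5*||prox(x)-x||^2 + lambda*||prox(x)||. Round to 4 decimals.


Step 1: Compute ||x||.
||x|| = 7.5893
Step 2: Compute scaling factor.
scale = max(0, 1 - 3.04/7.5893) = 0.5994
Step 3: prox(x) = [-0.8374, -3.9837, -2.015, -0.2545]
||prox(x)|| = 4.5493
Step 4: Proximal objective.
0.5*||prox-x||^2 = 4.6208
lambda*||prox|| = 13.8299
Total = 18.4508


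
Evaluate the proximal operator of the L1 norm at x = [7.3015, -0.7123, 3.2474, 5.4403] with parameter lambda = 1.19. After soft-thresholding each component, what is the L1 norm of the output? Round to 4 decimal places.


Soft-thresholding with lambda = 1.19:
prox(7.3015) = sign(7.3015)*max(|7.3015| - 1.19, 0) = 6.1115
prox(-0.7123) = sign(-0.7123)*max(|-0.7123| - 1.19, 0) = 0.0
prox(3.2474) = sign(3.2474)*max(|3.2474| - 1.19, 0) = 2.0574
prox(5.4403) = sign(5.4403)*max(|5.4403| - 1.19, 0) = 4.2503
prox(x) = [6.1115, 0.0, 2.0574, 4.2503]
||prox(x)||_1 = 6.1115 + 0.0 + 2.0574 + 4.2503 = 12.4192


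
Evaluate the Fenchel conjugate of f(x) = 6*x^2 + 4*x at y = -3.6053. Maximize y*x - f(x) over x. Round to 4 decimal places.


f*(y) = sup_x {y*x - a*x^2 - b*x} = sup_x {(y-b)*x - a*x^2}
FOC: (y - b) - 2a*x = 0 => x* = (y - b)/(2a)
x* = (-3.6053 - 4)/(2*6) = -0.6338
f*(-3.6053) = (y-b)^2/(4a) = (-3.6053 - 4)^2/(4*6)
= 57.8406/24 = 2.41


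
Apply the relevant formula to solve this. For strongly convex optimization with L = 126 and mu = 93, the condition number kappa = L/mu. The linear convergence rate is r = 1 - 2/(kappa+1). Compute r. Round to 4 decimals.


Step 1: Compute the condition number.
kappa = L/mu = 126/93 = 1.3548
Step 2: Compute the convergence rate.
r = 1 - 2/(kappa + 1) = 1 - 2*mu/(L + mu) = (L - mu)/(L + mu) = 33/219 = 0.1507


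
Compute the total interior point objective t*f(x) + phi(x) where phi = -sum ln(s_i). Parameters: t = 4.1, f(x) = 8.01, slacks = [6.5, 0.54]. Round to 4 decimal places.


Step 1: Compute log-barrier.
ln values: [1.8718, -0.6162]
phi = -(1.8718 - 0.6162) = -1.2556
Step 2: Compute augmented objective.
t*f(x) = 4.1*8.01 = 32.841
Total = 32.841 - 1.2556 = 31.5854


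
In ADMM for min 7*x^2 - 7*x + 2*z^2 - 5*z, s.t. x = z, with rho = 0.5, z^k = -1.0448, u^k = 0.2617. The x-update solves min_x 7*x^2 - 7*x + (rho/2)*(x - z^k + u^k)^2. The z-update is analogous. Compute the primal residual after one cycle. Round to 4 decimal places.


ADMM iteration with rho = 0.5, z^k = -1.0448, u^k = 0.2617
Step 1: x-update.
Minimize 7*x^2 - 7*x + (0.5/2)*(x + 1.0448 + 0.2617)^2
FOC: (2*7 + 0.5)*x = 7 + 0.5*(-1.0448 - 0.2617)
x^{k+1} = 0.4377
Step 2: z-update.
Minimize 2*z^2 - 5*z + (0.5/2)*(0.4377 - z + 0.2617)^2
FOC: (2*2 + 0.5)*z = 5 + 0.5*(0.4377 + 0.2617)
z^{k+1} = 1.1888
Step 3: u-update.
u^{k+1} = 0.2617 + 0.4377 - 1.1888 = -0.4894
Step 4: Primal residual = |0.4377 - 1.1888| = 0.7511


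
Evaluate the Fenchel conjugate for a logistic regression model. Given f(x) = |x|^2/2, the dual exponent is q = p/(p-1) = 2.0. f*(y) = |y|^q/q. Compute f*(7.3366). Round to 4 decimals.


The conjugate exponent q satisfies 1/p + 1/q = 1.
p = 2, so q = 2/(2 - 1) = 2.0
|y|^q = 7.3366^2.0 = 53.8257
f*(7.3366) = 53.8257 / 2.0 = 26.9128


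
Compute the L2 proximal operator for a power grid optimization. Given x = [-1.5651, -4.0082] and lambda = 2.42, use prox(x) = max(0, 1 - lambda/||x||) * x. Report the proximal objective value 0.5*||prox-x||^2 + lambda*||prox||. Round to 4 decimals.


Step 1: Compute ||x||.
||x|| = 4.3029
Step 2: Compute scaling factor.
scale = max(0, 1 - 2.42/4.3029) = 0.4376
Step 3: prox(x) = [-0.6849, -1.754]
||prox(x)|| = 1.8829
Step 4: Proximal objective.
0.5*||prox-x||^2 = 2.9282
lambda*||prox|| = 4.5566
Total = 7.4849


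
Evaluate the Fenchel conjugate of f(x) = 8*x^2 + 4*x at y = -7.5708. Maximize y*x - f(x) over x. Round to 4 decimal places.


f*(y) = sup_x {y*x - a*x^2 - b*x} = sup_x {(y-b)*x - a*x^2}
FOC: (y - b) - 2a*x = 0 => x* = (y - b)/(2a)
x* = (-7.5708 - 4)/(2*8) = -0.7232
f*(-7.5708) = (y-b)^2/(4a) = (-7.5708 - 4)^2/(4*8)
= 133.8834/32 = 4.1839


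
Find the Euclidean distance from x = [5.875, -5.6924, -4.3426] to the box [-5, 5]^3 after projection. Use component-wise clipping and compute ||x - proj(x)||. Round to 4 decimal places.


Project each component onto [-5, 5].
clip(5.875) = 5.0, clip(-5.6924) = -5.0, clip(-4.3426) = -4.3426
Projection = [5.0, -5.0, -4.3426]
Squared diffs: [0.7656, 0.4794, 0.0]
Distance = sqrt(1.245) = 1.1158


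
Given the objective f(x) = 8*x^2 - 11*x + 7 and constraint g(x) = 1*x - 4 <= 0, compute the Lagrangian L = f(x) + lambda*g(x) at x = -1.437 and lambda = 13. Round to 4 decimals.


Step 1: Evaluate f(x).
f(-1.437) = 8*(-1.437)^2 - 11*(-1.437) + 7 = 39.3268
Step 2: Evaluate g(x).
g(-1.437) = 1*-1.437 - 4 = -5.437
Step 3: Compute Lagrangian.
L = 39.3268 + 13*-5.437 = -31.3542


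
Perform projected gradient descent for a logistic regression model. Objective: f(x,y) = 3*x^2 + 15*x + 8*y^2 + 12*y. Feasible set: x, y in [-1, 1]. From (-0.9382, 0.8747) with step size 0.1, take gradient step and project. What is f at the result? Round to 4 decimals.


Step 1: Compute gradient at (-0.9382, 0.8747).
grad_x = 2*3*-0.9382 + 15 = 9.3708
grad_y = 2*8*0.8747 + 12 = 25.9952
Step 2: Gradient step.
x_raw = -0.9382 - 0.1*9.3708 = -1.8753
y_raw = 0.8747 - 0.1*25.9952 = -1.7248
Step 3: Project onto [-1, 1].
x_proj = clip(-1.8753) = -1.0
y_proj = clip(-1.7248) = -1.0
Step 4: Evaluate f.
f(-1.0, -1.0) = -16.0


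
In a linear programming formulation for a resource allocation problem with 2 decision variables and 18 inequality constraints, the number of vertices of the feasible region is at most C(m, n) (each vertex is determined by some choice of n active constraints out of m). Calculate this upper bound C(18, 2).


Each vertex corresponds to some choice of n active constraints out of m, so the number of vertices is at most C(m, n) = m! / (n!(m-n)!).
m = 18, n = 2
Numerator: 18 * 17
Denominator: 2! = 2
C(18, 2) = 153


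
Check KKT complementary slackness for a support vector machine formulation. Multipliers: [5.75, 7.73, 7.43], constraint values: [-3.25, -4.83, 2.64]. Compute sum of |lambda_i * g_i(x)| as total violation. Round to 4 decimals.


KKT complementary slackness check:
lambda_1 * g_1 = 5.75 * -3.25 = -18.6875
lambda_2 * g_2 = 7.73 * -4.83 = -37.3359
lambda_3 * g_3 = 7.43 * 2.64 = 19.6152
Total violation = 18.6875 + 37.3359 + 19.6152 = 75.6386


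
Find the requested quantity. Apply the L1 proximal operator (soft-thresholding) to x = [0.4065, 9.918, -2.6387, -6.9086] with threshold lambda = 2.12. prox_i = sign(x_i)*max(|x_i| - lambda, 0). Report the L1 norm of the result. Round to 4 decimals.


Soft-thresholding with lambda = 2.12:
prox(0.4065) = sign(0.4065)*max(|0.4065| - 2.12, 0) = 0.0
prox(9.918) = sign(9.918)*max(|9.918| - 2.12, 0) = 7.798
prox(-2.6387) = sign(-2.6387)*max(|-2.6387| - 2.12, 0) = -0.5187
prox(-6.9086) = sign(-6.9086)*max(|-6.9086| - 2.12, 0) = -4.7886
prox(x) = [0.0, 7.798, -0.5187, -4.7886]
||prox(x)||_1 = 0.0 + 7.798 + 0.5187 + 4.7886 = 13.1053


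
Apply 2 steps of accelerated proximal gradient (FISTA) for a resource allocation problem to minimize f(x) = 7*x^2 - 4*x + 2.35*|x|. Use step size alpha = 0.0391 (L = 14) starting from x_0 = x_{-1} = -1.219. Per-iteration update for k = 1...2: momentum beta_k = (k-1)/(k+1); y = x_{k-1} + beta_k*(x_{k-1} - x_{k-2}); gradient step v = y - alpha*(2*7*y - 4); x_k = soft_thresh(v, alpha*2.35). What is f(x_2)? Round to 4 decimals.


FISTA on f(x) = 7*x^2 - 4*x + 2.35*|x|
L = 14, alpha = 0.0391
Iteration 1: beta = 0.0, y = -1.219 + 0.0*(-1.219 + 1.219) = -1.219
  grad(y) = -21.066, v = y - alpha*grad = -0.3953
  prox(v) = soft_thresh(-0.3953, 0.0919) = -0.3034
Iteration 2: beta = 0.3333, y = -0.3034 + 0.3333*(-0.3034 + 1.219) = 0.0018
  grad(y) = -3.9754, v = y - alpha*grad = 0.1572
  prox(v) = soft_thresh(0.1572, 0.0919) = 0.0653
f(x_2) = 7*0.0653^2 - 4*0.0653 + 2.35*|0.0653| = -0.0779


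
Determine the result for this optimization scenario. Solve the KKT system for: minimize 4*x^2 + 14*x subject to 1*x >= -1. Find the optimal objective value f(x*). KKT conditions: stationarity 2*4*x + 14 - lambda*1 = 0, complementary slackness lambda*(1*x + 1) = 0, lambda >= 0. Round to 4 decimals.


Step 1: Try lambda = 0 (constraint inactive).
x_unc = -14/(2*4) = -1.75
Check: 1*-1.75 = -1.75 < -1 -- violated!
Step 2: Constraint must be active: 1*x = -1
x* = -1/1 = -1.0
lambda = (2*4*(-1.0) + 14)/1 = 6.0
Step 3: Compute optimal value.
f(x*) = 4*(-1.0)^2 + 14*(-1.0) = -10.0


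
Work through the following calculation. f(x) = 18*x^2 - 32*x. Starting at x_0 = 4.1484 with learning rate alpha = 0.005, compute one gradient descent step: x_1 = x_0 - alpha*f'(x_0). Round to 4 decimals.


We compute the gradient at x_0 and apply the update.
f'(x) = 36*x - 32
f'(4.1484) = 36*4.1484 - 32 = 117.3424
x_1 = 4.1484 - 0.005*117.3424 = 3.5617


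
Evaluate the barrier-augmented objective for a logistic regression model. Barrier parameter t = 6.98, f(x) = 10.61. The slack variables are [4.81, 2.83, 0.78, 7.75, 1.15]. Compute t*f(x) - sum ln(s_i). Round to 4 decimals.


Step 1: Compute log-barrier.
ln values: [1.5707, 1.0403, -0.2485, 2.0477, 0.1398]
phi = -(1.5707 + 1.0403 - 0.2485 + 2.0477 + 0.1398) = -4.55
Step 2: Compute augmented objective.
t*f(x) = 6.98*10.61 = 74.0578
Total = 74.0578 - 4.55 = 69.5078


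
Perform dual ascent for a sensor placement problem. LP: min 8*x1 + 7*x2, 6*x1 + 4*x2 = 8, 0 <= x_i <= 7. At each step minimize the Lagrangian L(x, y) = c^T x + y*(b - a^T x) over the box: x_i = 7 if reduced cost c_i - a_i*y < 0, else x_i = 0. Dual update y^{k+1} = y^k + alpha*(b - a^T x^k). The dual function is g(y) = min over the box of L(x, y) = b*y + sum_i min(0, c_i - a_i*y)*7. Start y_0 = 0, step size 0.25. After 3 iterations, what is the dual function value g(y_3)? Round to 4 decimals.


Dual ascent for LP: min 8*x1 + 7*x2, 6*x1 + 4*x2 = 8, 0 <= x_i <= 7
Step 1: y^k = 0.0, reduced costs: (8.0, 7.0)
  x^k = (0.0, 0.0), subgradient = b - a^T x = 8.0
  y^{k+1} = 0.0 + 0.25*8.0 = 2.0
Step 2: y^k = 2.0, reduced costs: (-4.0, -1.0)
  x^k = (7.0, 7.0), subgradient = b - a^T x = -62.0
  y^{k+1} = 2.0 + 0.25*-62.0 = -13.5
Step 3: y^k = -13.5, reduced costs: (89.0, 61.0)
  x^k = (0.0, 0.0), subgradient = b - a^T x = 8.0
  y^{k+1} = -13.5 + 0.25*8.0 = -11.5
Dual objective at y_3 = -11.5: reduced costs (77.0, 53.0), box minimizer x = (0.0, 0.0)
g(y_3) = b*y + (c1 - a1*y)*x1 + (c2 - a2*y)*x2 = 8*(-11.5) + 77.0*0.0 + 53.0*0.0 = -92.0 + 0.0 + 0.0 = -92.0


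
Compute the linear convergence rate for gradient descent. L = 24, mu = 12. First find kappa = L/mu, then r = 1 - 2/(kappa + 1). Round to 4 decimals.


Step 1: Compute the condition number.
kappa = L/mu = 24/12 = 2.0
Step 2: Compute the convergence rate.
r = 1 - 2/(kappa + 1) = 1 - 2*mu/(L + mu) = (L - mu)/(L + mu) = 12/36 = 0.3333


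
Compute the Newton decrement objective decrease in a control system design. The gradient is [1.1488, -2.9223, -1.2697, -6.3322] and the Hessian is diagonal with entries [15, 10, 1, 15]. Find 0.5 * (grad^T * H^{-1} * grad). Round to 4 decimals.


Step 1: H is diagonal, so H^(-1) * g = [0.0766, -0.2922, -1.2697, -0.4221].
Step 2: g^T H^(-1) g = sum_i g_i^2 / H_ii
  = (1.1488)^2/15 + (-2.9223)^2/10 + (-1.2697)^2/1 + (-6.3322)^2/15
  = 0.088 + 0.854 + 1.6121 + 2.6731 = 5.2272
Step 3: Objective decrease = 0.5 * g^T H^(-1) g = 2.6136


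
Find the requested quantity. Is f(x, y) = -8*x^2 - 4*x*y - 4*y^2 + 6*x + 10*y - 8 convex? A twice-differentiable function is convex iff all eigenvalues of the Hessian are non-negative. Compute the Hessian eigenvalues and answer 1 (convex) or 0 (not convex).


The Hessian of f(x,y) = -8*x^2 - 4*x*y - 4*y^2 + 6*x + 10*y - 8 is:
H = [[-16, -4], [-4, -8]]
Trace = -16 - 8 = -24
Determinant = -16*-8 - (-4)^2 = 112
Discriminant = (-24)^2 - 4*112 = 128.0
Eigenvalues: lambda_1 = -17.6569, lambda_2 = -6.3431
The function is not convex.

0
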